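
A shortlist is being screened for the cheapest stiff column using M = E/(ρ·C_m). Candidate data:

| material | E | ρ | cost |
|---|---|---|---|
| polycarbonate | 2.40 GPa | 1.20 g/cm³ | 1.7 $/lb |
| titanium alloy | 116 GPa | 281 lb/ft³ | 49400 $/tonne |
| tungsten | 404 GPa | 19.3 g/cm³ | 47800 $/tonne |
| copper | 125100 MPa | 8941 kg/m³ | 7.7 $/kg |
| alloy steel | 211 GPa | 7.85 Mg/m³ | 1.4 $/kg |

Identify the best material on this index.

Normalizing units and computing the index:
  polycarbonate: E = 2.400 GPa, ρ = 1200 kg/m³, cost = 3.748 $/kg
  titanium alloy: E = 116.0 GPa, ρ = 4501 kg/m³, cost = 49.40 $/kg
  tungsten: E = 404.0 GPa, ρ = 19300 kg/m³, cost = 47.80 $/kg
  copper: E = 125.1 GPa, ρ = 8941 kg/m³, cost = 7.700 $/kg
  alloy steel: E = 211.0 GPa, ρ = 7850 kg/m³, cost = 1.400 $/kg
  alloy steel: M = 19.2 MN·m per $
  copper: M = 1.82 MN·m per $
  polycarbonate: M = 0.534 MN·m per $
  titanium alloy: M = 0.522 MN·m per $
  tungsten: M = 0.438 MN·m per $
Alloy steel ranks first.

alloy steel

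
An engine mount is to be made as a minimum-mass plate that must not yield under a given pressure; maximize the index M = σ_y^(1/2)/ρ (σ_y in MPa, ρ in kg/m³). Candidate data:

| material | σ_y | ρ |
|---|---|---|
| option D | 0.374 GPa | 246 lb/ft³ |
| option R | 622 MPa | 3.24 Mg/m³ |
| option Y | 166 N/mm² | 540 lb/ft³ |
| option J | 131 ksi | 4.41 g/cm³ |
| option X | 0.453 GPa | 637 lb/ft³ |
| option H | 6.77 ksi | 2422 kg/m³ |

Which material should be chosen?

In SI units:
  option D: σ_y = 374.0 MPa, ρ = 3941 kg/m³
  option R: σ_y = 622.0 MPa, ρ = 3240 kg/m³
  option Y: σ_y = 166.0 MPa, ρ = 8650 kg/m³
  option J: σ_y = 903.2 MPa, ρ = 4410 kg/m³
  option X: σ_y = 453.0 MPa, ρ = 10200 kg/m³
  option H: σ_y = 46.68 MPa, ρ = 2422 kg/m³
  option R: M = 7.70×10⁻³
  option J: M = 6.81×10⁻³
  option D: M = 4.91×10⁻³
  option H: M = 2.82×10⁻³
  option X: M = 2.09×10⁻³
  option Y: M = 1.49×10⁻³
Option R ranks first.

option R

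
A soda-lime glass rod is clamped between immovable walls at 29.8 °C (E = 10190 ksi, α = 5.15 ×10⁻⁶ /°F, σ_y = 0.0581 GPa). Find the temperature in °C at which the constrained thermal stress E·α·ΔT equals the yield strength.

119 °C

E = 10190 ksi = 70.26 GPa.
α = 5.15×10⁻⁶/°F × 9/5 = 9.27×10⁻⁶/K.
σ_y = 0.0581 GPa = 58.10 MPa.
E·α·ΔT = 58.10 MPa ⇒ ΔT = 58.10 / (70.26×10³ × 9.27×10⁻⁶) = 89.21 K.
T = 29.8 + 89.21 = 119.0 °C.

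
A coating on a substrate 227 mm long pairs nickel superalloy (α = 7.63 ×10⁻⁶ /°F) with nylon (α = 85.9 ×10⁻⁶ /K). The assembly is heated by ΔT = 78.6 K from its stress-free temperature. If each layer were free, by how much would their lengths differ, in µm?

1290 µm

nickel superalloy: α = 7.63×10⁻⁶/°F × 9/5 = 13.7×10⁻⁶/K.
Δα = |13.7 − 85.9|×10⁻⁶/K = 72.2×10⁻⁶/K.
ΔL_mismatch = Δα·L·ΔT = 72.2×10⁻⁶ × 227.0 mm × 78.6 K = 1290 µm.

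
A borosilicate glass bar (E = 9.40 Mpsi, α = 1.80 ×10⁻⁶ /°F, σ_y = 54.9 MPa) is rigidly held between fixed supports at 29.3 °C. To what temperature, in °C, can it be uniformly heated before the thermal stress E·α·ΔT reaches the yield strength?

E = 9.40 Mpsi = 64.81 GPa.
α = 1.80×10⁻⁶/°F × 9/5 = 3.24×10⁻⁶/K.
E·α·ΔT = 54.90 MPa ⇒ ΔT = 54.90 / (64.81×10³ × 3.24×10⁻⁶) = 261.4 K.
T = 29.3 + 261.4 = 290.7 °C.

291 °C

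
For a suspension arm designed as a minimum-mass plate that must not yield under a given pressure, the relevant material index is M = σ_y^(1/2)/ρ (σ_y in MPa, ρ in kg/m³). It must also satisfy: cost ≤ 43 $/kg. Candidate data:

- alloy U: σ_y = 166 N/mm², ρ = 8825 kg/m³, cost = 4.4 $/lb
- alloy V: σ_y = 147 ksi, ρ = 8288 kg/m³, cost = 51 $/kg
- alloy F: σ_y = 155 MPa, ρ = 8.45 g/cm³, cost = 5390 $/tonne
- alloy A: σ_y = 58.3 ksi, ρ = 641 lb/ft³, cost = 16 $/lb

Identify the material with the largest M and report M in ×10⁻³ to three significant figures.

alloy A, M = 1.95×10⁻³

Screen on constraints: cost ≤ 43 $/kg. Survivors: alloy U, alloy F, alloy A.
Putting every candidate on a common basis:
  alloy U: σ_y = 166.0 MPa, ρ = 8825 kg/m³
  alloy F: σ_y = 155.0 MPa, ρ = 8450 kg/m³
  alloy A: σ_y = 402.0 MPa, ρ = 10270 kg/m³
  alloy A: M = 1.95×10⁻³
  alloy F: M = 1.47×10⁻³
  alloy U: M = 1.46×10⁻³
Alloy A has the largest M.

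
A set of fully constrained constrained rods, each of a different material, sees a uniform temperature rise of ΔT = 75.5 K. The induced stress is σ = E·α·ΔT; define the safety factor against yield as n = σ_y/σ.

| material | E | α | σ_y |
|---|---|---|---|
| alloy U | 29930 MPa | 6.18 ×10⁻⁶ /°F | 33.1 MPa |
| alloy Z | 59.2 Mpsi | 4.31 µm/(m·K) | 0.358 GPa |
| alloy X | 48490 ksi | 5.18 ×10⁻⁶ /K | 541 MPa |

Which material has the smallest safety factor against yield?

With everything in SI (GPa, ×10⁻⁶/K, MPa):
  alloy U: E = 29.93, α = 11.1, σ_y = 33.10 → σ = 25.1 MPa, n = 1.32
  alloy Z: E = 408.2, α = 4.31, σ_y = 358.0 → σ = 133 MPa, n = 2.70
  alloy X: E = 334.3, α = 5.18, σ_y = 541.0 → σ = 131 MPa, n = 4.14
Alloy U has the lowest safety factor, n = 1.32.

alloy U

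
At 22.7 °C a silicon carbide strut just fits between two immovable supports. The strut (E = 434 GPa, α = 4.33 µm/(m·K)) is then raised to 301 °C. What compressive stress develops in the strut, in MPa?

ΔT = 278.3 K. Constrained thermal stress σ = E·α·ΔT = 434.0×10³ MPa × 4.33×10⁻⁶ × 278.3 = 523 MPa (compressive).

523 MPa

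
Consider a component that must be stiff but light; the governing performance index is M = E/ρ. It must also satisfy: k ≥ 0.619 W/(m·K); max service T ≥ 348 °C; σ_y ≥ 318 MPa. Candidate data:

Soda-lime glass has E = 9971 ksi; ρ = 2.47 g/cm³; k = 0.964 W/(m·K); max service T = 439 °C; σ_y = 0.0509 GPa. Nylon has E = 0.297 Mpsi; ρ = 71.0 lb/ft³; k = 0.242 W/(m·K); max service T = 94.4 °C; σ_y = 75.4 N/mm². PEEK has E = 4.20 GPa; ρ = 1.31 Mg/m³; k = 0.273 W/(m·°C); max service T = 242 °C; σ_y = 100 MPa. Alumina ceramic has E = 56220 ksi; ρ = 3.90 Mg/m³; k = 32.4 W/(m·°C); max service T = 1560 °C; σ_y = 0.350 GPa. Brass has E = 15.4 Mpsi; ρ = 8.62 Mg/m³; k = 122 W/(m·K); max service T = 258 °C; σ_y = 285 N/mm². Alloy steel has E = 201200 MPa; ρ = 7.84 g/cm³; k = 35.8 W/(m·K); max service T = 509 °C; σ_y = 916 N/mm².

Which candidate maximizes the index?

Screen on constraints: k ≥ 0.619 W/(m·K); max service T ≥ 348 °C; σ_y ≥ 318 MPa. Survivors: alumina ceramic, alloy steel.
Normalizing units and computing the index:
  alumina ceramic: E = 387.6 GPa, ρ = 3900 kg/m³
  alloy steel: E = 201.2 GPa, ρ = 7840 kg/m³
  alumina ceramic: M = 99.4 MN·m/kg
  alloy steel: M = 25.7 MN·m/kg
Alumina ceramic ranks first.

alumina ceramic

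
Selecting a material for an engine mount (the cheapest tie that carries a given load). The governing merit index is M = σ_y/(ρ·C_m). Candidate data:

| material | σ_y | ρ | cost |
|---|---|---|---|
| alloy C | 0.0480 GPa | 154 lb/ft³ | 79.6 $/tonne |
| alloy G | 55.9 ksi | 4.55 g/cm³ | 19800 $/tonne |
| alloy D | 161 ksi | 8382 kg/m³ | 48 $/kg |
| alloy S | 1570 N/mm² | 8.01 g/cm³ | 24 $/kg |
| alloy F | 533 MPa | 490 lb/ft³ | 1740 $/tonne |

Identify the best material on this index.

alloy C

After converting to SI:
  alloy C: σ_y = 48.00 MPa, ρ = 2467 kg/m³, cost = 0.07960 $/kg
  alloy G: σ_y = 385.4 MPa, ρ = 4550 kg/m³, cost = 19.80 $/kg
  alloy D: σ_y = 1110 MPa, ρ = 8382 kg/m³, cost = 48.00 $/kg
  alloy S: σ_y = 1570 MPa, ρ = 8010 kg/m³, cost = 24.00 $/kg
  alloy F: σ_y = 533.0 MPa, ρ = 7849 kg/m³, cost = 1.740 $/kg
  alloy C: M = 244 kN·m per $
  alloy F: M = 39.0 kN·m per $
  alloy S: M = 8.17 kN·m per $
  alloy G: M = 4.28 kN·m per $
  alloy D: M = 2.76 kN·m per $
Highest index: alloy C.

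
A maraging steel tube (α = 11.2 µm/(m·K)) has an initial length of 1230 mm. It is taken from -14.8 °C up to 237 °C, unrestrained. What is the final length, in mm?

ΔT = 237 − (-14.8) = 251.8 K.
ΔL = α·L₀·ΔT = 11.2×10⁻⁶ × 1230 mm × 251.8 K = 3.47 mm.
L = L₀ + ΔL = 1230 + 3.47 = 1233.5 mm.

1233.5 mm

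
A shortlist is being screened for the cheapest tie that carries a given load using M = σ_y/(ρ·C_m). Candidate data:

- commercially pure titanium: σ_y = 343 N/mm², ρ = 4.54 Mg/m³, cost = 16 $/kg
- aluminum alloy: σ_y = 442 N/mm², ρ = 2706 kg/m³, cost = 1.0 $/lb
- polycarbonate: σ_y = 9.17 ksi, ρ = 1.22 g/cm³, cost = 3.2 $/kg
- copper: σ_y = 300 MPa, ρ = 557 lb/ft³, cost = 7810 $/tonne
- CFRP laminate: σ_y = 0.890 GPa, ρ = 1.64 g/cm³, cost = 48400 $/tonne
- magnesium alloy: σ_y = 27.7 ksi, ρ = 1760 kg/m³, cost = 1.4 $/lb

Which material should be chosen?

In SI units:
  commercially pure titanium: σ_y = 343.0 MPa, ρ = 4540 kg/m³, cost = 16.00 $/kg
  aluminum alloy: σ_y = 442.0 MPa, ρ = 2706 kg/m³, cost = 2.205 $/kg
  polycarbonate: σ_y = 63.22 MPa, ρ = 1220 kg/m³, cost = 3.200 $/kg
  copper: σ_y = 300.0 MPa, ρ = 8922 kg/m³, cost = 7.810 $/kg
  CFRP laminate: σ_y = 890.0 MPa, ρ = 1640 kg/m³, cost = 48.40 $/kg
  magnesium alloy: σ_y = 191.0 MPa, ρ = 1760 kg/m³, cost = 3.086 $/kg
  aluminum alloy: M = 74.1 kN·m per $
  magnesium alloy: M = 35.2 kN·m per $
  polycarbonate: M = 16.2 kN·m per $
  CFRP laminate: M = 11.2 kN·m per $
  commercially pure titanium: M = 4.72 kN·m per $
  copper: M = 4.31 kN·m per $
Aluminum alloy ranks first.

aluminum alloy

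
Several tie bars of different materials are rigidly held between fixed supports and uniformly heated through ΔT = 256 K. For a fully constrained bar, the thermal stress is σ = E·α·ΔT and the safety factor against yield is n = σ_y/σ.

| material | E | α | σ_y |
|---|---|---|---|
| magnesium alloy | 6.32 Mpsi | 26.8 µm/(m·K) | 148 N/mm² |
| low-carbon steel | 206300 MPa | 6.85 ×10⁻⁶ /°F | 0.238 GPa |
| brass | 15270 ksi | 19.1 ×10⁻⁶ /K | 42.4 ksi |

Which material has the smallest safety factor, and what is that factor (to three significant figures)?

low-carbon steel, n = 0.365

In consistent units (E in GPa, α in ×10⁻⁶/K, σ_y in MPa):
  magnesium alloy: E = 43.57, α = 26.8, σ_y = 148.0 → σ = 299 MPa, n = 0.495
  low-carbon steel: E = 206.3, α = 12.3, σ_y = 238.0 → σ = 651 MPa, n = 0.365
  brass: E = 105.3, α = 19.1, σ_y = 292.3 → σ = 515 MPa, n = 0.568
Low-carbon steel has the lowest safety factor, n = 0.365.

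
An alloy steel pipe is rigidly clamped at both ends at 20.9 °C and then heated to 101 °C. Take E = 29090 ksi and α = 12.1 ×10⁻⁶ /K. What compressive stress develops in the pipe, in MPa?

194 MPa

E = 29090 ksi = 200.6 GPa.
ΔT = 80.10 K. Constrained thermal stress σ = E·α·ΔT = 200.6×10³ MPa × 12.1×10⁻⁶ × 80.10 = 194 MPa (compressive).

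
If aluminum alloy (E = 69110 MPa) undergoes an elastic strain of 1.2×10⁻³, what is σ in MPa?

E = 69110 MPa = 69.11 GPa.
σ = E·ε = 69110 MPa × 1.2×10⁻³ = 82.9 MPa.

82.9 MPa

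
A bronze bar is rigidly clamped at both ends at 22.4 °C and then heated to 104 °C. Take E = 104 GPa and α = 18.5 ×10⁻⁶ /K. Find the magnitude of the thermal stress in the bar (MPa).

157 MPa

ΔT = 81.60 K. Constrained thermal stress σ = E·α·ΔT = 104.0×10³ MPa × 18.5×10⁻⁶ × 81.60 = 157 MPa (compressive).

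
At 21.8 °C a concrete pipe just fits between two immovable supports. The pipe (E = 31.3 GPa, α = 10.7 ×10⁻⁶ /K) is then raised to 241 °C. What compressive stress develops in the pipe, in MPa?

ΔT = 219.2 K. Constrained thermal stress σ = E·α·ΔT = 31.30×10³ MPa × 10.7×10⁻⁶ × 219.2 = 73.4 MPa (compressive).

73.4 MPa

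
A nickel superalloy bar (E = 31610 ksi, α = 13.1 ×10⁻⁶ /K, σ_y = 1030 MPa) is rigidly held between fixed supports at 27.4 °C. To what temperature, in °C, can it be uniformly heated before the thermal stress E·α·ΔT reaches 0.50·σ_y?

E = 31610 ksi = 217.9 GPa.
E·α·ΔT = 515.0 MPa ⇒ ΔT = 515.0 / (217.9×10³ × 13.1×10⁻⁶) = 180.4 K.
T = 27.4 + 180.4 = 207.8 °C.

208 °C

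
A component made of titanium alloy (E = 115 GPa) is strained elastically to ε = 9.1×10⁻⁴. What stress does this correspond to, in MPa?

σ = E·ε = 115000 MPa × 9.1×10⁻⁴ = 105 MPa.

105 MPa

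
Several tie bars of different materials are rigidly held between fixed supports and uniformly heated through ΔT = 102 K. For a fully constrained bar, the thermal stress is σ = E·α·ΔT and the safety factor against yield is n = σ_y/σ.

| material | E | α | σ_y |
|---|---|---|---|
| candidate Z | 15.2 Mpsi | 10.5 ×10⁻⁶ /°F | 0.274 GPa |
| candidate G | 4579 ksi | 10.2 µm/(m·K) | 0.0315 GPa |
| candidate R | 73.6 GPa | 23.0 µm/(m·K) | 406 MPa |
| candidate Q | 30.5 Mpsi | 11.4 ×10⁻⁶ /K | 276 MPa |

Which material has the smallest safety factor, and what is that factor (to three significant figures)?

Per material, after unit conversion:
  candidate Z: E = 104.8, α = 18.9, σ_y = 274.0 → σ = 202 MPa, n = 1.36
  candidate G: E = 31.57, α = 10.2, σ_y = 31.50 → σ = 32.8 MPa, n = 0.959
  candidate R: E = 73.60, α = 23.0, σ_y = 406.0 → σ = 173 MPa, n = 2.35
  candidate Q: E = 210.3, α = 11.4, σ_y = 276.0 → σ = 245 MPa, n = 1.13
Smallest n: candidate G with n = 0.959.

candidate G, n = 0.959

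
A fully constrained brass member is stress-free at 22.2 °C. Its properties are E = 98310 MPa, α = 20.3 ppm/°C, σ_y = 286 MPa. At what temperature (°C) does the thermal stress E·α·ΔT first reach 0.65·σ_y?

E = 98310 MPa = 98.31 GPa.
E·α·ΔT = 185.9 MPa ⇒ ΔT = 185.9 / (98.31×10³ × 20.3×10⁻⁶) = 93.15 K.
T = 22.2 + 93.15 = 115.4 °C.

115 °C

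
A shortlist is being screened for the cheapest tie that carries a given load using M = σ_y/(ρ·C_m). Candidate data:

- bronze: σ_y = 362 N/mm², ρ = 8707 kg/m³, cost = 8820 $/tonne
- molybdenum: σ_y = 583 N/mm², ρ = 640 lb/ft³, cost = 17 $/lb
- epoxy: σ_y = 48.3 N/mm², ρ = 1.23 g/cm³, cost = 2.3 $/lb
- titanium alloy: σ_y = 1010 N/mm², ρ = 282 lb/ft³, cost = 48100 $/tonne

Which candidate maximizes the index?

Putting every candidate on a common basis:
  bronze: σ_y = 362.0 MPa, ρ = 8707 kg/m³, cost = 8.820 $/kg
  molybdenum: σ_y = 583.0 MPa, ρ = 10250 kg/m³, cost = 37.48 $/kg
  epoxy: σ_y = 48.30 MPa, ρ = 1230 kg/m³, cost = 5.071 $/kg
  titanium alloy: σ_y = 1010 MPa, ρ = 4517 kg/m³, cost = 48.10 $/kg
  epoxy: M = 7.74 kN·m per $
  bronze: M = 4.71 kN·m per $
  titanium alloy: M = 4.65 kN·m per $
  molybdenum: M = 1.52 kN·m per $
Epoxy ranks first.

epoxy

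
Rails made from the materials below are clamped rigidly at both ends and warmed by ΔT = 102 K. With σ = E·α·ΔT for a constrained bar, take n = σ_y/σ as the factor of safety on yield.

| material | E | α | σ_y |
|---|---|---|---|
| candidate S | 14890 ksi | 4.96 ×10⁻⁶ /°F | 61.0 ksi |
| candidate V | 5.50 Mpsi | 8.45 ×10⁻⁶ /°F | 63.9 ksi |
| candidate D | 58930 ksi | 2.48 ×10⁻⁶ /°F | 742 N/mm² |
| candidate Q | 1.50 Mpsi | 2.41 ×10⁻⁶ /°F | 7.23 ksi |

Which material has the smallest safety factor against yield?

With everything in SI (GPa, ×10⁻⁶/K, MPa):
  candidate S: E = 102.7, α = 8.93, σ_y = 420.6 → σ = 93.5 MPa, n = 4.50
  candidate V: E = 37.92, α = 15.2, σ_y = 440.6 → σ = 58.8 MPa, n = 7.49
  candidate D: E = 406.3, α = 4.46, σ_y = 742.0 → σ = 185 MPa, n = 4.01
  candidate Q: E = 10.34, α = 4.34, σ_y = 49.85 → σ = 4.58 MPa, n = 10.9
The minimum is candidate D at n = 4.01.

candidate D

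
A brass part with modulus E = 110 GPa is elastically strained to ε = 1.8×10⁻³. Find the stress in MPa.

σ = E·ε = 110000 MPa × 1.8×10⁻³ = 198 MPa.

198 MPa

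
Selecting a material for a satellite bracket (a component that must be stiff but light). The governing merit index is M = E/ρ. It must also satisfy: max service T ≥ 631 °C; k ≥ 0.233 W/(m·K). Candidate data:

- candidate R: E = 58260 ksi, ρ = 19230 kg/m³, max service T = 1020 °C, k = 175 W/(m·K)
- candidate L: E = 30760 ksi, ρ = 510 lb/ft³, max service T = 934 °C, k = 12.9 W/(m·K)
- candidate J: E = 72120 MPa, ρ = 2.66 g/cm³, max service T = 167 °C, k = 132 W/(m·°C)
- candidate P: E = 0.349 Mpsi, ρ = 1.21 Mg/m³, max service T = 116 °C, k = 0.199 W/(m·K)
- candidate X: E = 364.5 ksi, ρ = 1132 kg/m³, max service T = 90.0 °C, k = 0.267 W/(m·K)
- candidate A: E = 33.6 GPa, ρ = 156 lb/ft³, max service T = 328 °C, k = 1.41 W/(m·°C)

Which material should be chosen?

candidate L

Screen on constraints: max service T ≥ 631 °C; k ≥ 0.233 W/(m·K). Survivors: candidate R, candidate L.
Normalizing units and computing the index:
  candidate R: E = 401.7 GPa, ρ = 19230 kg/m³
  candidate L: E = 212.1 GPa, ρ = 8169 kg/m³
  candidate L: M = 26.0 MN·m/kg
  candidate R: M = 20.9 MN·m/kg
The maximum is for candidate L.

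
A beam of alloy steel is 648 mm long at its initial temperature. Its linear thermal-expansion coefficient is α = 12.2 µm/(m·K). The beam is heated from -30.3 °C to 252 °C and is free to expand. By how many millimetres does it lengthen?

2.23 mm

ΔT = 252 − (-30.3) = 282.3 K.
ΔL = α·L₀·ΔT = 12.2×10⁻⁶ × 648 mm × 282.3 K = 2.23 mm.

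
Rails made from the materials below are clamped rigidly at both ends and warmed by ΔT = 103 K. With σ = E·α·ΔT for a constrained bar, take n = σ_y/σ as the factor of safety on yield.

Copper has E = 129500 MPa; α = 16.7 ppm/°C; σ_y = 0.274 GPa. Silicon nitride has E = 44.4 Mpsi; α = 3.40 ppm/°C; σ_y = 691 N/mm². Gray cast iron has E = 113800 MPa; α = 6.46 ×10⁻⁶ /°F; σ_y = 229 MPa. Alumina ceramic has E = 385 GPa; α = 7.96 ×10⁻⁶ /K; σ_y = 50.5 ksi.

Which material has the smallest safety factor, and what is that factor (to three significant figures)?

Per material, after unit conversion:
  copper: E = 129.5, α = 16.7, σ_y = 274.0 → σ = 223 MPa, n = 1.23
  silicon nitride: E = 306.1, α = 3.40, σ_y = 691.0 → σ = 107 MPa, n = 6.45
  gray cast iron: E = 113.8, α = 11.6, σ_y = 229.0 → σ = 136 MPa, n = 1.68
  alumina ceramic: E = 385.0, α = 7.96, σ_y = 348.2 → σ = 316 MPa, n = 1.10
Smallest n: alumina ceramic with n = 1.10.

alumina ceramic, n = 1.10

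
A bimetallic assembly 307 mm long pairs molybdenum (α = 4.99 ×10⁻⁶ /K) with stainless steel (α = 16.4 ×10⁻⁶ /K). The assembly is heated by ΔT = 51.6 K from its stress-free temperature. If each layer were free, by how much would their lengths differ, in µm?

Δα = |4.99 − 16.4|×10⁻⁶/K = 11.4×10⁻⁶/K.
ΔL_mismatch = Δα·L·ΔT = 11.4×10⁻⁶ × 307.0 mm × 51.6 K = 181 µm.

181 µm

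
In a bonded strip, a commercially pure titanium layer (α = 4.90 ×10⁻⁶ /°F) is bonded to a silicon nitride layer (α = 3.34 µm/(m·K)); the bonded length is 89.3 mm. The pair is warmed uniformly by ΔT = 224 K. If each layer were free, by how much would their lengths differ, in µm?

110 µm

commercially pure titanium: α = 4.90×10⁻⁶/°F × 9/5 = 8.82×10⁻⁶/K.
Δα = |8.82 − 3.34|×10⁻⁶/K = 5.48×10⁻⁶/K.
ΔL_mismatch = Δα·L·ΔT = 5.48×10⁻⁶ × 89.3 mm × 224.0 K = 110 µm.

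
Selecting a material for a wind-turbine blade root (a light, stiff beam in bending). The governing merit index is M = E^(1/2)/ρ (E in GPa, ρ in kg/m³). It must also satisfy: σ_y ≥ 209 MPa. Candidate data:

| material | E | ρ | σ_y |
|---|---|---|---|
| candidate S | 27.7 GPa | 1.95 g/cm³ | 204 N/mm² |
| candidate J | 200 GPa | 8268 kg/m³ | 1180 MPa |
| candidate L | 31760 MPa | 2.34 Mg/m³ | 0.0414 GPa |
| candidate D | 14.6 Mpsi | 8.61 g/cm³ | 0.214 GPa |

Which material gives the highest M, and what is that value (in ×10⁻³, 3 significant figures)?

Screen on constraints: σ_y ≥ 209 MPa. Survivors: candidate J, candidate D.
Convert each candidate to consistent units, then evaluate M:
  candidate J: E = 200.0 GPa, ρ = 8268 kg/m³
  candidate D: E = 100.7 GPa, ρ = 8610 kg/m³
  candidate J: M = 1.71×10⁻³
  candidate D: M = 1.17×10⁻³
Candidate J has the largest M.

candidate J, M = 1.71×10⁻³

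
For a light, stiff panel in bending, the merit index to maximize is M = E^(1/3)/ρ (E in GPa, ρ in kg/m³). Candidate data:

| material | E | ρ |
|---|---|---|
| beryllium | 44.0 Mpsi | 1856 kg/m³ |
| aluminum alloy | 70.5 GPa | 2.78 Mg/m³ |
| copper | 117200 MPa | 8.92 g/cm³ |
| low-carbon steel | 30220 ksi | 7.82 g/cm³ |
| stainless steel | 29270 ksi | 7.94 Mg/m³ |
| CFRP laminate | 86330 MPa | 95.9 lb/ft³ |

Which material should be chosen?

beryllium

In SI units:
  beryllium: E = 303.4 GPa, ρ = 1856 kg/m³
  aluminum alloy: E = 70.50 GPa, ρ = 2780 kg/m³
  copper: E = 117.2 GPa, ρ = 8920 kg/m³
  low-carbon steel: E = 208.4 GPa, ρ = 7820 kg/m³
  stainless steel: E = 201.8 GPa, ρ = 7940 kg/m³
  CFRP laminate: E = 86.33 GPa, ρ = 1536 kg/m³
  beryllium: M = 3.62×10⁻³
  CFRP laminate: M = 2.88×10⁻³
  aluminum alloy: M = 1.49×10⁻³
  low-carbon steel: M = 0.758×10⁻³
  stainless steel: M = 0.739×10⁻³
  copper: M = 0.549×10⁻³
The maximum is for beryllium.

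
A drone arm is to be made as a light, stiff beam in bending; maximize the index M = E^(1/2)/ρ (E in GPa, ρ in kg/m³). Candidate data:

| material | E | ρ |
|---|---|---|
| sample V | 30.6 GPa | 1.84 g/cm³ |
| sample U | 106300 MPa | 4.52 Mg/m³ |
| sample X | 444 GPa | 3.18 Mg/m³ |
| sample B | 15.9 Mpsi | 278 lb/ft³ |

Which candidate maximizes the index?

sample X

Putting every candidate on a common basis:
  sample V: E = 30.60 GPa, ρ = 1840 kg/m³
  sample U: E = 106.3 GPa, ρ = 4520 kg/m³
  sample X: E = 444.0 GPa, ρ = 3180 kg/m³
  sample B: E = 109.6 GPa, ρ = 4453 kg/m³
  sample X: M = 6.63×10⁻³
  sample V: M = 3.01×10⁻³
  sample B: M = 2.35×10⁻³
  sample U: M = 2.28×10⁻³
Sample X ranks first.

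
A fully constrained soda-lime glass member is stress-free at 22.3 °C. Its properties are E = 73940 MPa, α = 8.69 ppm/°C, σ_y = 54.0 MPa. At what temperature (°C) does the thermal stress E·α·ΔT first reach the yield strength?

106 °C

E = 73940 MPa = 73.94 GPa.
E·α·ΔT = 54.00 MPa ⇒ ΔT = 54.00 / (73.94×10³ × 8.69×10⁻⁶) = 84.04 K.
T = 22.3 + 84.04 = 106.3 °C.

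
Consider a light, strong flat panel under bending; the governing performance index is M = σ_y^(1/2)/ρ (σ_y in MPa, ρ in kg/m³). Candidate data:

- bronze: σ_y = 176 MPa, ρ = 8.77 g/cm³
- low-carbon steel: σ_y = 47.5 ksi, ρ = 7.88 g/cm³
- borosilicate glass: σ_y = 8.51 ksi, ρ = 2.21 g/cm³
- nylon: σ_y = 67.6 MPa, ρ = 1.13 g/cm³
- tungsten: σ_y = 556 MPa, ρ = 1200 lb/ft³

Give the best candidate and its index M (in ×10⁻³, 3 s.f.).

nylon, M = 7.28×10⁻³

Putting every candidate on a common basis:
  bronze: σ_y = 176.0 MPa, ρ = 8770 kg/m³
  low-carbon steel: σ_y = 327.5 MPa, ρ = 7880 kg/m³
  borosilicate glass: σ_y = 58.67 MPa, ρ = 2210 kg/m³
  nylon: σ_y = 67.60 MPa, ρ = 1130 kg/m³
  tungsten: σ_y = 556.0 MPa, ρ = 19220 kg/m³
  nylon: M = 7.28×10⁻³
  borosilicate glass: M = 3.47×10⁻³
  low-carbon steel: M = 2.30×10⁻³
  bronze: M = 1.51×10⁻³
  tungsten: M = 1.23×10⁻³
Nylon has the largest M.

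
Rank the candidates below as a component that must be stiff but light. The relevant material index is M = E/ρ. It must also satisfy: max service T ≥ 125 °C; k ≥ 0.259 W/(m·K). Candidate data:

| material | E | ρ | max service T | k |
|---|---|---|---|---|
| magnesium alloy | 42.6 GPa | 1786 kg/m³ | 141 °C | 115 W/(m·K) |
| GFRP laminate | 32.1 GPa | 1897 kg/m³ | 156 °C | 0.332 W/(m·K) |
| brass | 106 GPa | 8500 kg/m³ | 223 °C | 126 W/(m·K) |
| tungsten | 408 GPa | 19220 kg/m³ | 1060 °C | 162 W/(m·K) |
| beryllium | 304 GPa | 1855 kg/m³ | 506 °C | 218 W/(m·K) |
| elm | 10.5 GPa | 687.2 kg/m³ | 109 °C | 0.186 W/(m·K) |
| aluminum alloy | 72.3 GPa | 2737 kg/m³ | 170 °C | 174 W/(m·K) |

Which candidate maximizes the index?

Screen on constraints: max service T ≥ 125 °C; k ≥ 0.259 W/(m·K). Survivors: magnesium alloy, GFRP laminate, brass, tungsten, beryllium, aluminum alloy.
Computing M directly (units already consistent):
  beryllium: M = 164 MN·m/kg
  aluminum alloy: M = 26.4 MN·m/kg
  magnesium alloy: M = 23.9 MN·m/kg
  tungsten: M = 21.2 MN·m/kg
  GFRP laminate: M = 16.9 MN·m/kg
  brass: M = 12.5 MN·m/kg
Beryllium ranks first.

beryllium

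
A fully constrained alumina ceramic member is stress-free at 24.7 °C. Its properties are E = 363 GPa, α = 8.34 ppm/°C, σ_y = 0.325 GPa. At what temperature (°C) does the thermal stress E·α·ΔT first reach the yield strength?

132 °C

σ_y = 0.325 GPa = 325.0 MPa.
E·α·ΔT = 325.0 MPa ⇒ ΔT = 325.0 / (363.0×10³ × 8.34×10⁻⁶) = 107.4 K.
T = 24.7 + 107.4 = 132.1 °C.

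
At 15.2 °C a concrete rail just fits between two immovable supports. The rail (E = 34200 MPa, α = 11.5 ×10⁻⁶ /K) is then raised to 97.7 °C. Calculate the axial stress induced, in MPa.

32.4 MPa

E = 34200 MPa = 34.20 GPa.
ΔT = 82.50 K. Constrained thermal stress σ = E·α·ΔT = 34.20×10³ MPa × 11.5×10⁻⁶ × 82.50 = 32.4 MPa (compressive).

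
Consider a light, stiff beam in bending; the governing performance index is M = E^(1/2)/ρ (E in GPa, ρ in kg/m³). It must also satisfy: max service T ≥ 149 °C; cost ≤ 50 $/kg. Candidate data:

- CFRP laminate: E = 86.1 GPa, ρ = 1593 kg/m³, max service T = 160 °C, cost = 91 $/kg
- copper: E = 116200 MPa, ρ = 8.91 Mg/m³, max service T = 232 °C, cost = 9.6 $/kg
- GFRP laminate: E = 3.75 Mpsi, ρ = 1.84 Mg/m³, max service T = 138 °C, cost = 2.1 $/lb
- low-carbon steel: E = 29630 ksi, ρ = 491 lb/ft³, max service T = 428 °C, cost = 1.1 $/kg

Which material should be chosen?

Screen on constraints: max service T ≥ 149 °C; cost ≤ 50 $/kg. Survivors: copper, low-carbon steel.
Normalizing units and computing the index:
  copper: E = 116.2 GPa, ρ = 8910 kg/m³
  low-carbon steel: E = 204.3 GPa, ρ = 7865 kg/m³
  low-carbon steel: M = 1.82×10⁻³
  copper: M = 1.21×10⁻³
Low-carbon steel has the largest M.

low-carbon steel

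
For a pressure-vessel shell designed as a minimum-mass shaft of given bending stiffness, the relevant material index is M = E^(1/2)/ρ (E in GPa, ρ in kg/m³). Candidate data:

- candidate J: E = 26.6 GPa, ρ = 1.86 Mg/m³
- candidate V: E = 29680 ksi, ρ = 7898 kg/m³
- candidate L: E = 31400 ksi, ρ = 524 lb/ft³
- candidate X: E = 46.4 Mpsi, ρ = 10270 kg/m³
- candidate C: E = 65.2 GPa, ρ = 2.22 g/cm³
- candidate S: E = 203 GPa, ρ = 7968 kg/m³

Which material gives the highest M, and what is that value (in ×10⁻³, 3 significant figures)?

Putting every candidate on a common basis:
  candidate J: E = 26.60 GPa, ρ = 1860 kg/m³
  candidate V: E = 204.6 GPa, ρ = 7898 kg/m³
  candidate L: E = 216.5 GPa, ρ = 8394 kg/m³
  candidate X: E = 319.9 GPa, ρ = 10270 kg/m³
  candidate C: E = 65.20 GPa, ρ = 2220 kg/m³
  candidate S: E = 203.0 GPa, ρ = 7968 kg/m³
  candidate C: M = 3.64×10⁻³
  candidate J: M = 2.77×10⁻³
  candidate V: M = 1.81×10⁻³
  candidate S: M = 1.79×10⁻³
  candidate L: M = 1.75×10⁻³
  candidate X: M = 1.74×10⁻³
The maximum is for candidate C.

candidate C, M = 3.64×10⁻³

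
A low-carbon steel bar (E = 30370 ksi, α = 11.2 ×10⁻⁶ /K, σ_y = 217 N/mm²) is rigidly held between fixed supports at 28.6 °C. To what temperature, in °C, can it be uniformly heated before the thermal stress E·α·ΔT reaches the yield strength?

121 °C

E = 30370 ksi = 209.4 GPa.
σ_y = 217 N/mm² = 217.0 MPa.
E·α·ΔT = 217.0 MPa ⇒ ΔT = 217.0 / (209.4×10³ × 11.2×10⁻⁶) = 92.53 K.
T = 28.6 + 92.53 = 121.1 °C.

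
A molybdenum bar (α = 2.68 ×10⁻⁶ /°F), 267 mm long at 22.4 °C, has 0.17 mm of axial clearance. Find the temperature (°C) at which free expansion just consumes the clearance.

α = 2.68×10⁻⁶/°F × 9/5 = 4.82×10⁻⁶/K.
α·L₀·ΔT = 0.17 mm ⇒ ΔT = 0.17 / (4.82×10⁻⁶ × 267.0) = 132.0 K.
T = 22.4 + 132.0 = 154.4 °C.

154 °C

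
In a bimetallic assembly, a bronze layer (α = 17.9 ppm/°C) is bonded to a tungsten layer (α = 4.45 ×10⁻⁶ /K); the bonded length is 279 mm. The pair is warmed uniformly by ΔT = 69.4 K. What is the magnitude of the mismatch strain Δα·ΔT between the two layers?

Δα = |17.9 − 4.45|×10⁻⁶/K = 13.4×10⁻⁶/K.
Mismatch strain = Δα·ΔT = 13.4×10⁻⁶ × 69.4 = 9.33×10⁻⁴.

9.33×10⁻⁴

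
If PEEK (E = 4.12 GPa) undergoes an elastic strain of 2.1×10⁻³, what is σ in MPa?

8.65 MPa

σ = E·ε = 4120 MPa × 2.1×10⁻³ = 8.65 MPa.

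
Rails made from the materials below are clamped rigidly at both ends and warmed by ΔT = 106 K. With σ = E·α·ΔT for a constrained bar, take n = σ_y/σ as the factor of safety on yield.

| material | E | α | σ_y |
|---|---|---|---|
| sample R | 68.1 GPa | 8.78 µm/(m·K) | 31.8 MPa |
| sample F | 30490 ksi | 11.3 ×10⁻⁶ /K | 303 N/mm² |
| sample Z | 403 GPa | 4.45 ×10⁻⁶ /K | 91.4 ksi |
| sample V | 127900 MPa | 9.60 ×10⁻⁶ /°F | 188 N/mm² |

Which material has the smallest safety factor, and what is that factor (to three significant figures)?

sample R, n = 0.502

In consistent units (E in GPa, α in ×10⁻⁶/K, σ_y in MPa):
  sample R: E = 68.10, α = 8.78, σ_y = 31.80 → σ = 63.4 MPa, n = 0.502
  sample F: E = 210.2, α = 11.3, σ_y = 303.0 → σ = 252 MPa, n = 1.20
  sample Z: E = 403.0, α = 4.45, σ_y = 630.2 → σ = 190 MPa, n = 3.32
  sample V: E = 127.9, α = 17.3, σ_y = 188.0 → σ = 234 MPa, n = 0.802
The minimum is sample R at n = 0.502.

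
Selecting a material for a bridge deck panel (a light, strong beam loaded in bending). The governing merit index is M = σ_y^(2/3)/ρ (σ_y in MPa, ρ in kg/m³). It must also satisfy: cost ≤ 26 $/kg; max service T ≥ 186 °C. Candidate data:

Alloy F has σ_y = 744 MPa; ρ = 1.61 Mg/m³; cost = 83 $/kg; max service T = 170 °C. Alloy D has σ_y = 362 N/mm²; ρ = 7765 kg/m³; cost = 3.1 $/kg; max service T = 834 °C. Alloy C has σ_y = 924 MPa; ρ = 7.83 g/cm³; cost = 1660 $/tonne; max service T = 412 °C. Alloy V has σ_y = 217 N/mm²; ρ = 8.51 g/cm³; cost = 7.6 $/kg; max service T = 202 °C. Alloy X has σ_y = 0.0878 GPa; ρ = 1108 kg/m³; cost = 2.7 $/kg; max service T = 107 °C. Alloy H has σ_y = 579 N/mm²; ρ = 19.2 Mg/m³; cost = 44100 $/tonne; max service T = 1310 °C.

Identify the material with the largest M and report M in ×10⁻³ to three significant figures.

Screen on constraints: cost ≤ 26 $/kg; max service T ≥ 186 °C. Survivors: alloy D, alloy C, alloy V.
In SI units:
  alloy D: σ_y = 362.0 MPa, ρ = 7765 kg/m³
  alloy C: σ_y = 924.0 MPa, ρ = 7830 kg/m³
  alloy V: σ_y = 217.0 MPa, ρ = 8510 kg/m³
  alloy C: M = 12.1×10⁻³
  alloy D: M = 6.54×10⁻³
  alloy V: M = 4.24×10⁻³
Alloy C has the largest M.

alloy C, M = 12.1×10⁻³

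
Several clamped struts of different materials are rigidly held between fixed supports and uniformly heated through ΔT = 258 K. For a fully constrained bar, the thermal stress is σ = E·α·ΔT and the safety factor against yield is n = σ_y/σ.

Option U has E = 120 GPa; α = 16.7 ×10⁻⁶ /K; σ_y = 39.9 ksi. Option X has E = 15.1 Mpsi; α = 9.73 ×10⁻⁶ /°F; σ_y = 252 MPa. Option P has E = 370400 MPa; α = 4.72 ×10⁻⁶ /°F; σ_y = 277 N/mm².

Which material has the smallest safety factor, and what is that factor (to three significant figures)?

option P, n = 0.341

Per material, after unit conversion:
  option U: E = 120.0, α = 16.7, σ_y = 275.1 → σ = 517 MPa, n = 0.532
  option X: E = 104.1, α = 17.5, σ_y = 252.0 → σ = 470 MPa, n = 0.536
  option P: E = 370.4, α = 8.50, σ_y = 277.0 → σ = 812 MPa, n = 0.341
Smallest n: option P with n = 0.341.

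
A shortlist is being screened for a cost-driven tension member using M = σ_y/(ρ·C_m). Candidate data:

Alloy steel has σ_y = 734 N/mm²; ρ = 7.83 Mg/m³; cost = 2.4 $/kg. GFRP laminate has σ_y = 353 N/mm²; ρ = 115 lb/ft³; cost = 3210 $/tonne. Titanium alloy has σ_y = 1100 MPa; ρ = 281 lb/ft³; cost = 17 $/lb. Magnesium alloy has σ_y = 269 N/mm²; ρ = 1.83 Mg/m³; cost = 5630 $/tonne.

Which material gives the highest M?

Normalizing units and computing the index:
  alloy steel: σ_y = 734.0 MPa, ρ = 7830 kg/m³, cost = 2.400 $/kg
  GFRP laminate: σ_y = 353.0 MPa, ρ = 1842 kg/m³, cost = 3.210 $/kg
  titanium alloy: σ_y = 1100 MPa, ρ = 4501 kg/m³, cost = 37.48 $/kg
  magnesium alloy: σ_y = 269.0 MPa, ρ = 1830 kg/m³, cost = 5.630 $/kg
  GFRP laminate: M = 59.7 kN·m per $
  alloy steel: M = 39.1 kN·m per $
  magnesium alloy: M = 26.1 kN·m per $
  titanium alloy: M = 6.52 kN·m per $
GFRP laminate ranks first.

GFRP laminate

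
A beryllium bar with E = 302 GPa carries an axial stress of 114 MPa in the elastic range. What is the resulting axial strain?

3.77×10⁻⁴

ε = σ/E = 114 / 302000 = 3.77×10⁻⁴.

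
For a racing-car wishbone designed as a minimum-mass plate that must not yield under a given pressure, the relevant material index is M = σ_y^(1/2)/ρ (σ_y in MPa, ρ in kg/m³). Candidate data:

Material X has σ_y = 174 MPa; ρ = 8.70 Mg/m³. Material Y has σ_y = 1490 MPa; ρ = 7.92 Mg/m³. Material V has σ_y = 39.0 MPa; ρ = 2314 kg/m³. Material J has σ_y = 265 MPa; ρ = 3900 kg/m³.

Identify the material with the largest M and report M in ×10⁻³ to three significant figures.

Normalizing units and computing the index:
  material X: σ_y = 174.0 MPa, ρ = 8700 kg/m³
  material Y: σ_y = 1490 MPa, ρ = 7920 kg/m³
  material V: σ_y = 39.00 MPa, ρ = 2314 kg/m³
  material J: σ_y = 265.0 MPa, ρ = 3900 kg/m³
  material Y: M = 4.87×10⁻³
  material J: M = 4.17×10⁻³
  material V: M = 2.70×10⁻³
  material X: M = 1.52×10⁻³
Material Y has the largest M.

material Y, M = 4.87×10⁻³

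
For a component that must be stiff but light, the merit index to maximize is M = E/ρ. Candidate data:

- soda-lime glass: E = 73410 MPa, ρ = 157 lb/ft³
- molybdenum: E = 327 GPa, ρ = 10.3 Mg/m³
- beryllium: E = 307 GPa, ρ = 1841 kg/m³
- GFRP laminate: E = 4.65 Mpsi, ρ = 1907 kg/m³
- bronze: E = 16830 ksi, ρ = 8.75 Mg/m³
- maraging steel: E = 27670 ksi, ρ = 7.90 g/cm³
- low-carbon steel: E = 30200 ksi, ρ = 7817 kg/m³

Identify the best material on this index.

Normalizing units and computing the index:
  soda-lime glass: E = 73.41 GPa, ρ = 2515 kg/m³
  molybdenum: E = 327.0 GPa, ρ = 10300 kg/m³
  beryllium: E = 307.0 GPa, ρ = 1841 kg/m³
  GFRP laminate: E = 32.06 GPa, ρ = 1907 kg/m³
  bronze: E = 116.0 GPa, ρ = 8750 kg/m³
  maraging steel: E = 190.8 GPa, ρ = 7900 kg/m³
  low-carbon steel: E = 208.2 GPa, ρ = 7817 kg/m³
  beryllium: M = 167 MN·m/kg
  molybdenum: M = 31.7 MN·m/kg
  soda-lime glass: M = 29.2 MN·m/kg
  low-carbon steel: M = 26.6 MN·m/kg
  maraging steel: M = 24.1 MN·m/kg
  GFRP laminate: M = 16.8 MN·m/kg
  bronze: M = 13.3 MN·m/kg
The maximum is for beryllium.

beryllium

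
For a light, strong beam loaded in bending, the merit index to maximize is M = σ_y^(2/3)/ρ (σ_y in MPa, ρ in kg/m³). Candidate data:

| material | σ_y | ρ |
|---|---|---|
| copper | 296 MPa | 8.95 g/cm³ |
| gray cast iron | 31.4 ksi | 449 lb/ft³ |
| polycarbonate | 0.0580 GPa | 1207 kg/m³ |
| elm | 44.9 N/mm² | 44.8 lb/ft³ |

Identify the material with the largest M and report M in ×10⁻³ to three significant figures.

elm, M = 17.6×10⁻³

In SI units:
  copper: σ_y = 296.0 MPa, ρ = 8950 kg/m³
  gray cast iron: σ_y = 216.5 MPa, ρ = 7192 kg/m³
  polycarbonate: σ_y = 58.00 MPa, ρ = 1207 kg/m³
  elm: σ_y = 44.90 MPa, ρ = 717.6 kg/m³
  elm: M = 17.6×10⁻³
  polycarbonate: M = 12.4×10⁻³
  gray cast iron: M = 5.01×10⁻³
  copper: M = 4.96×10⁻³
Elm has the largest M.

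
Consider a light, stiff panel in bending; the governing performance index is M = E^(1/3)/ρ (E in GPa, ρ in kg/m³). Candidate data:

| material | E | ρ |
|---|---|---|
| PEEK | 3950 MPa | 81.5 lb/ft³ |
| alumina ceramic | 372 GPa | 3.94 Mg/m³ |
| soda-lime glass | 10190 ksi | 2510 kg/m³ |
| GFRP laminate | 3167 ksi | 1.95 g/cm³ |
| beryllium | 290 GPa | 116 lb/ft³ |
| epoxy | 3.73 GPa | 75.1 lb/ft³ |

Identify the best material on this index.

Convert each candidate to consistent units, then evaluate M:
  PEEK: E = 3.950 GPa, ρ = 1306 kg/m³
  alumina ceramic: E = 372.0 GPa, ρ = 3940 kg/m³
  soda-lime glass: E = 70.26 GPa, ρ = 2510 kg/m³
  GFRP laminate: E = 21.84 GPa, ρ = 1950 kg/m³
  beryllium: E = 290.0 GPa, ρ = 1858 kg/m³
  epoxy: E = 3.730 GPa, ρ = 1203 kg/m³
  beryllium: M = 3.56×10⁻³
  alumina ceramic: M = 1.83×10⁻³
  soda-lime glass: M = 1.64×10⁻³
  GFRP laminate: M = 1.43×10⁻³
  epoxy: M = 1.29×10⁻³
  PEEK: M = 1.21×10⁻³
Highest index: beryllium.

beryllium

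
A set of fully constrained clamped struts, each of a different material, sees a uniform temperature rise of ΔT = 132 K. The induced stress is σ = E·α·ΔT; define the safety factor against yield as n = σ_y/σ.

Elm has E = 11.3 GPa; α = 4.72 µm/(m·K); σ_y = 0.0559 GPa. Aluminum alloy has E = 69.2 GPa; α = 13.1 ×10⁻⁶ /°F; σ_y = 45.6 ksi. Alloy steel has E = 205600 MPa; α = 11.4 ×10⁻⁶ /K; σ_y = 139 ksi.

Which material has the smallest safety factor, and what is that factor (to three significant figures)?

Per material, after unit conversion:
  elm: E = 11.30, α = 4.72, σ_y = 55.90 → σ = 7.04 MPa, n = 7.94
  aluminum alloy: E = 69.20, α = 23.6, σ_y = 314.4 → σ = 215 MPa, n = 1.46
  alloy steel: E = 205.6, α = 11.4, σ_y = 958.4 → σ = 309 MPa, n = 3.10
The minimum is aluminum alloy at n = 1.46.

aluminum alloy, n = 1.46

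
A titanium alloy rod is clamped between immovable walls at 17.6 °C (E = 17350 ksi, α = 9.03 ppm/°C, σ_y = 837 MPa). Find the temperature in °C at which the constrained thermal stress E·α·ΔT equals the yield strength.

E = 17350 ksi = 119.6 GPa.
E·α·ΔT = 837.0 MPa ⇒ ΔT = 837.0 / (119.6×10³ × 9.03×10⁻⁶) = 774.9 K.
T = 17.6 + 774.9 = 792.5 °C.

792 °C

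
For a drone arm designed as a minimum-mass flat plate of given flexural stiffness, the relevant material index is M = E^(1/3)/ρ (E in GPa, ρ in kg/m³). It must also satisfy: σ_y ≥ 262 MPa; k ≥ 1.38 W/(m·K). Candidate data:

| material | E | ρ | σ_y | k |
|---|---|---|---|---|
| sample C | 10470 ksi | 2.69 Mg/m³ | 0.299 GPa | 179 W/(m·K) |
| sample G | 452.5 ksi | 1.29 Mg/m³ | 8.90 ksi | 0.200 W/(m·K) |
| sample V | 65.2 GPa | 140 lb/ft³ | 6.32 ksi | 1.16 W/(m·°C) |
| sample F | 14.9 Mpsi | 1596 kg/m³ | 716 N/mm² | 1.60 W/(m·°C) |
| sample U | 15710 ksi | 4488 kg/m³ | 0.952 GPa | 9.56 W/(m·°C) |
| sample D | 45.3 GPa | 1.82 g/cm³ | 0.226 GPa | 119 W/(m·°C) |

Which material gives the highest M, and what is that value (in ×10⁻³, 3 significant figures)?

sample F, M = 2.93×10⁻³

Screen on constraints: σ_y ≥ 262 MPa; k ≥ 1.38 W/(m·K). Survivors: sample C, sample F, sample U.
After converting to SI:
  sample C: E = 72.19 GPa, ρ = 2690 kg/m³
  sample F: E = 102.7 GPa, ρ = 1596 kg/m³
  sample U: E = 108.3 GPa, ρ = 4488 kg/m³
  sample F: M = 2.93×10⁻³
  sample C: M = 1.55×10⁻³
  sample U: M = 1.06×10⁻³
The maximum is for sample F.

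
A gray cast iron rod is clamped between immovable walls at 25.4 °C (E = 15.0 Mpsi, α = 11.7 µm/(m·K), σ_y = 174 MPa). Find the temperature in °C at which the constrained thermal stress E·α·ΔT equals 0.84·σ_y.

E = 15.0 Mpsi = 103.4 GPa.
E·α·ΔT = 146.2 MPa ⇒ ΔT = 146.2 / (103.4×10³ × 11.7×10⁻⁶) = 120.8 K.
T = 25.4 + 120.8 = 146.2 °C.

146 °C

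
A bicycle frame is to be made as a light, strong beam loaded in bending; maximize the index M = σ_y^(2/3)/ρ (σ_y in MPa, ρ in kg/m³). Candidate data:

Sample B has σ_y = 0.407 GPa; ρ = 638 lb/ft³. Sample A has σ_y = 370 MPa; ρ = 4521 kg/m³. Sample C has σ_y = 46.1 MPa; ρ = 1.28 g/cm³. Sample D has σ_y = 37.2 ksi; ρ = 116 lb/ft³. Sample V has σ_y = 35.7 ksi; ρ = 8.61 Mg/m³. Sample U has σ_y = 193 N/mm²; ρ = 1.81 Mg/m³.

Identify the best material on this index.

After converting to SI:
  sample B: σ_y = 407.0 MPa, ρ = 10220 kg/m³
  sample A: σ_y = 370.0 MPa, ρ = 4521 kg/m³
  sample C: σ_y = 46.10 MPa, ρ = 1280 kg/m³
  sample D: σ_y = 256.5 MPa, ρ = 1858 kg/m³
  sample V: σ_y = 246.1 MPa, ρ = 8610 kg/m³
  sample U: σ_y = 193.0 MPa, ρ = 1810 kg/m³
  sample D: M = 21.7×10⁻³
  sample U: M = 18.5×10⁻³
  sample A: M = 11.4×10⁻³
  sample C: M = 10.0×10⁻³
  sample B: M = 5.37×10⁻³
  sample V: M = 4.56×10⁻³
Sample D ranks first.

sample D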